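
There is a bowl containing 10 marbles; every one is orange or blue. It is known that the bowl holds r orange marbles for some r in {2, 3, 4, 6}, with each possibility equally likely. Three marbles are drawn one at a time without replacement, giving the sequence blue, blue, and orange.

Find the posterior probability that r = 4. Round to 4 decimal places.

Compute the likelihood of the observed sequence for each case: P(data | r = 2) = (8/10)(7/9)(2/8) = 7/45; P(data | r = 3) = (7/10)(6/9)(3/8) = 7/40; P(data | r = 4) = (6/10)(5/9)(4/8) = 1/6; P(data | r = 6) = (4/10)(3/9)(6/8) = 1/10.
Weighting by the prior gives 1/4 · 7/45 = 7/180, 1/4 · 7/40 = 7/160, 1/4 · 1/6 = 1/24, 1/4 · 1/10 = 1/40; with total 43/288.
By Bayes' rule, P(r = 4 | data) = (1/24) / (43/288) = 12/43.

0.2791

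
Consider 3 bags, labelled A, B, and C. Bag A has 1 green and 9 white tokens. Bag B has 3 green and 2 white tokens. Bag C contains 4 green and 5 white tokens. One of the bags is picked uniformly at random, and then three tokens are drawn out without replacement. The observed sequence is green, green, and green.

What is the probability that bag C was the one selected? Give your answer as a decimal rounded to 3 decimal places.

0.323

Compute the likelihood of the observed sequence for each case: P(data | bag A) = (1/10)(0/9) = 0; P(data | bag B) = (3/5)(2/4)(1/3) = 1/10; P(data | bag C) = (4/9)(3/8)(2/7) = 1/21.
Weighting by the prior gives 1/3 · 0 = 0, 1/3 · 1/10 = 1/30, 1/3 · 1/21 = 1/63; summing to 31/630.
Hence P(bag C | data) = (1/63) / (31/630) = 10/31.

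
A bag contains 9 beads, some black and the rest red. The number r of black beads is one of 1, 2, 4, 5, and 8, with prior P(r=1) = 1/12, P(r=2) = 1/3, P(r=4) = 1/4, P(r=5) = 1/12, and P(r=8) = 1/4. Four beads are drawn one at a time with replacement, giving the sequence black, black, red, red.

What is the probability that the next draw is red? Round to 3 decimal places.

Under each hypothesis, the probability of the observed sequence is: P(data | r = 1) = (1/9)(1/9)(8/9)(8/9) = 0.0097546; P(data | r = 2) = (2/9)(2/9)(7/9)(7/9) = 0.029873; P(data | r = 4) = (4/9)(4/9)(5/9)(5/9) = 0.060966; P(data | r = 5) = (5/9)(5/9)(4/9)(4/9) = 0.060966; P(data | r = 8) = (8/9)(8/9)(1/9)(1/9) = 0.0097546.
Weighting by the prior gives 1/12 · 0.0097546 = 0.00081288, 1/3 · 0.029873 = 0.0099578, 1/4 · 0.060966 = 0.015242, 1/12 · 0.060966 = 0.0050805, 1/4 · 0.0097546 = 0.0024387; these sum to 0.033531.
Normalising, the posterior is P(r = 1 | data) = 0.024242, P(r = 2 | data) = 0.29697, P(r = 4 | data) = 0.45455, P(r = 5 | data) = 0.15152, P(r = 8 | data) = 0.072727.
Averaging over the posterior, P(red next | data) = (8/9)(0.024242) + (7/9)(0.29697) + (5/9)(0.45455) + (4/9)(0.15152) + (1/9)(0.072727) = 0.58047.

0.580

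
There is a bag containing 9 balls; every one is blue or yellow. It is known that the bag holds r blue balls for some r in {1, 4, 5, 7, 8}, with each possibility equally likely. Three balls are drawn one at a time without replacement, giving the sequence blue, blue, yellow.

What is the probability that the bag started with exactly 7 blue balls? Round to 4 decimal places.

0.3000

Under each hypothesis, the probability of the observed sequence is: P(data | r = 1) = (1/9)(0/8) = 0; P(data | r = 4) = (4/9)(3/8)(5/7) = 5/42; P(data | r = 5) = (5/9)(4/8)(4/7) = 10/63; P(data | r = 7) = (7/9)(6/8)(2/7) = 1/6; P(data | r = 8) = (8/9)(7/8)(1/7) = 1/9.
Weighting by the prior gives 1/5 · 0 = 0, 1/5 · 5/42 = 1/42, 1/5 · 10/63 = 2/63, 1/5 · 1/6 = 1/30, 1/5 · 1/9 = 1/45; these sum to 1/9.
By Bayes' rule, P(r = 7 | data) = (1/30) / (1/9) = 3/10.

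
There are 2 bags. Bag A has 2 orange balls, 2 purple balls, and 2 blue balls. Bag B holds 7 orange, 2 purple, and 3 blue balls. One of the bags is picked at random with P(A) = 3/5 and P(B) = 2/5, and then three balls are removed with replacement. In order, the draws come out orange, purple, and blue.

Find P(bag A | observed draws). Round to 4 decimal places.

Compute the likelihood of the observed sequence for each case: P(data | bag A) = (2/6)(2/6)(2/6) = 1/27; P(data | bag B) = (7/12)(2/12)(3/12) = 7/288.
Weighting by the prior gives 3/5 · 1/27 = 1/45, 2/5 · 7/288 = 7/720; these sum to 23/720.
So P(bag A | data) = (1/45) / (23/720) = 16/23.

0.6957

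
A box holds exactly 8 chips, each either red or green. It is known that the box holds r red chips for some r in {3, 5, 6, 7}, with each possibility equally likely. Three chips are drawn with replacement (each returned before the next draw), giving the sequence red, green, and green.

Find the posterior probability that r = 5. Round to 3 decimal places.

0.298

Compute the likelihood of the observed sequence for each case: P(data | r = 3) = (3/8)(5/8)(5/8) = 0.14648; P(data | r = 5) = (5/8)(3/8)(3/8) = 0.087891; P(data | r = 6) = (6/8)(2/8)(2/8) = 0.046875; P(data | r = 7) = (7/8)(1/8)(1/8) = 0.013672.
Multiplying each by its prior: 1/4 · 0.14648 = 0.036621, 1/4 · 0.087891 = 0.021973, 1/4 · 0.046875 = 0.011719, 1/4 · 0.013672 = 0.003418; with total 0.07373.
By Bayes' rule, P(r = 5 | data) = (0.021973) / (0.07373) = 0.29801.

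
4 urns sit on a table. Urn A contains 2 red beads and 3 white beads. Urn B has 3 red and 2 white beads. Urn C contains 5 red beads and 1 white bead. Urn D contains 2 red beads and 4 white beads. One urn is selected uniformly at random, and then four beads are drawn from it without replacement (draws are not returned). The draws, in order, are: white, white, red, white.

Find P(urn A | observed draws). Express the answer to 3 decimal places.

The likelihood of the observed sequence under each hypothesis: P(data | urn A) = (3/5)(2/4)(2/3)(1/2) = 1/10; P(data | urn B) = (2/5)(1/4)(3/3)(0/2) = 0; P(data | urn C) = (1/6)(0/5) = 0; P(data | urn D) = (4/6)(3/5)(2/4)(2/3) = 2/15.
The prior-weighted likelihoods are 1/4 · 1/10 = 1/40, 1/4 · 0 = 0, 1/4 · 0 = 0, 1/4 · 2/15 = 1/30; these sum to 7/120.
By Bayes' rule, P(urn A | data) = (1/40) / (7/120) = 3/7.

0.429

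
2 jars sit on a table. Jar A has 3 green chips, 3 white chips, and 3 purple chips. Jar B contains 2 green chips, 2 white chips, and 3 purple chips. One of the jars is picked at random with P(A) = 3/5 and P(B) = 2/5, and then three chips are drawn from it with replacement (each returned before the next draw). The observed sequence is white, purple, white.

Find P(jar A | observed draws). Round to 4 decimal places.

Compute the likelihood of the observed sequence for each case: P(data | jar A) = (3/9)(3/9)(3/9) = 0.037037; P(data | jar B) = (2/7)(3/7)(2/7) = 0.034985.
The prior-weighted likelihoods are 3/5 · 0.037037 = 0.022222, 2/5 · 0.034985 = 0.013994; summing to 0.036216.
Hence P(jar A | data) = (0.022222) / (0.036216) = 0.6136.

0.6136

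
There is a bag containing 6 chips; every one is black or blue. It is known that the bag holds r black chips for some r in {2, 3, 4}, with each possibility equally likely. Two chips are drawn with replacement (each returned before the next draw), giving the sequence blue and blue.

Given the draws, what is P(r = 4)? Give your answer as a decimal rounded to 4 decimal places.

0.1379

Under each hypothesis, the probability of the observed sequence is: P(data | r = 2) = (4/6)(4/6) = 4/9; P(data | r = 3) = (3/6)(3/6) = 1/4; P(data | r = 4) = (2/6)(2/6) = 1/9.
Weighting by the prior gives 1/3 · 4/9 = 4/27, 1/3 · 1/4 = 1/12, 1/3 · 1/9 = 1/27; summing to 29/108.
So P(r = 4 | data) = (1/27) / (29/108) = 4/29.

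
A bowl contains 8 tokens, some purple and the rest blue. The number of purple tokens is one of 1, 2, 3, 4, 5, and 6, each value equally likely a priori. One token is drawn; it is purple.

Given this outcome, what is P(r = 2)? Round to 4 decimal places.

0.0952

The likelihood of this draw under each hypothesis: P(data | r = 1) = (1/8) = 1/8; P(data | r = 2) = (2/8) = 1/4; P(data | r = 3) = (3/8) = 3/8; P(data | r = 4) = (4/8) = 1/2; P(data | r = 5) = (5/8) = 5/8; P(data | r = 6) = (6/8) = 3/4.
Multiplying each by its prior: 1/6 · 1/8 = 1/48, 1/6 · 1/4 = 1/24, 1/6 · 3/8 = 1/16, 1/6 · 1/2 = 1/12, 1/6 · 5/8 = 5/48, 1/6 · 3/4 = 1/8; summing to 7/16.
Hence P(r = 2 | data) = (1/24) / (7/16) = 2/21.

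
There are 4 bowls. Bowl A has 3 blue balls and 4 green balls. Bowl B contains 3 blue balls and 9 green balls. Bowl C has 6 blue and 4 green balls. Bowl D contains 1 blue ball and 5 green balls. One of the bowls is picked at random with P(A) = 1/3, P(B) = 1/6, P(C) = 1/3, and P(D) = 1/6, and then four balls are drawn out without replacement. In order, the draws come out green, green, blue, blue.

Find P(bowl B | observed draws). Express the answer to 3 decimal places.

0.104

Compute the likelihood of the observed sequence for each case: P(data | bowl A) = (4/7)(3/6)(3/5)(2/4) = 3/35; P(data | bowl B) = (9/12)(8/11)(3/10)(2/9) = 2/55; P(data | bowl C) = (4/10)(3/9)(6/8)(5/7) = 1/14; P(data | bowl D) = (5/6)(4/5)(1/4)(0/3) = 0.
The prior-weighted likelihoods are 1/3 · 3/35 = 1/35, 1/6 · 2/55 = 1/165, 1/3 · 1/14 = 1/42, 1/6 · 0 = 0; summing to 9/154.
Therefore the posterior P(bowl B | data) = (1/165) / (9/154) = 14/135.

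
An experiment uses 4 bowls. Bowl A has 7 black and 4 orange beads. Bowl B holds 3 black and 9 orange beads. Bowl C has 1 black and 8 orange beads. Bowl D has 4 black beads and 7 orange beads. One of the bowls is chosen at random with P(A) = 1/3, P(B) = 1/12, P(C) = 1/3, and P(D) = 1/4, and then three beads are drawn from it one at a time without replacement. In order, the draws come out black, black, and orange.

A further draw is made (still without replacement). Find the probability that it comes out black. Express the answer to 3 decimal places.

Under each hypothesis, the probability of the observed sequence is: P(data | bowl A) = (7/11)(6/10)(4/9) = 0.1697; P(data | bowl B) = (3/12)(2/11)(9/10) = 0.040909; P(data | bowl C) = (1/9)(0/8) = 0; P(data | bowl D) = (4/11)(3/10)(7/9) = 0.084848.
The prior-weighted likelihoods are 1/3 · 0.1697 = 0.056566, 1/12 · 0.040909 = 0.0034091, 1/3 · 0 = 0, 1/4 · 0.084848 = 0.021212; summing to 0.081187.
The posterior is then P(bowl A | data) = 0.69673, P(bowl B | data) = 0.041991, P(bowl C | data) = 0, P(bowl D | data) = 0.26128.
The predictive probability is P(black next | data) = (5/8)(0.69673) + (1/9)(0.041991) + (1/4)(0.26128) = 0.50544.

0.505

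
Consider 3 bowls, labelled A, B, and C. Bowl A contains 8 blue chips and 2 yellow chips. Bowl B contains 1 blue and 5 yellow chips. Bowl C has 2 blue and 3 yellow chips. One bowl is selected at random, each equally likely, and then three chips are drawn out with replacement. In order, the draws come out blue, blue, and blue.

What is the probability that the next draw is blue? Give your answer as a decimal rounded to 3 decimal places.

Compute the likelihood of the observed sequence for each case: P(data | bowl A) = (8/10)(8/10)(8/10) = 0.512; P(data | bowl B) = (1/6)(1/6)(1/6) = 0.0046296; P(data | bowl C) = (2/5)(2/5)(2/5) = 0.064.
Weighting by the prior gives 1/3 · 0.512 = 0.17067, 1/3 · 0.0046296 = 0.0015432, 1/3 · 0.064 = 0.021333; summing to 0.19354.
Normalising, the posterior is P(bowl A | data) = 0.8818, P(bowl B | data) = 0.0079735, P(bowl C | data) = 0.11023.
So P(blue next | data) = Σ P(blue next | H) P(H | data) = (4/5)(0.8818) + (1/6)(0.0079735) + (2/5)(0.11023) = 0.75086.

0.751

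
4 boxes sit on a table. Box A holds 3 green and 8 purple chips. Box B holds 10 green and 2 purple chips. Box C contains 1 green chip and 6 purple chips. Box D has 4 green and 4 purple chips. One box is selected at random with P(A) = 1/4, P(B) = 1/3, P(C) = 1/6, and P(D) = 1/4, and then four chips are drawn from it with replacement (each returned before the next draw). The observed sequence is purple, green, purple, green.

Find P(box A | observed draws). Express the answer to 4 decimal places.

Compute the likelihood of the observed sequence for each case: P(data | box A) = (8/11)(3/11)(8/11)(3/11) = 0.039342; P(data | box B) = (2/12)(10/12)(2/12)(10/12) = 0.01929; P(data | box C) = (6/7)(1/7)(6/7)(1/7) = 0.014994; P(data | box D) = (4/8)(4/8)(4/8)(4/8) = 0.0625.
The prior-weighted likelihoods are 1/4 · 0.039342 = 0.0098354, 1/3 · 0.01929 = 0.00643, 1/6 · 0.014994 = 0.002499, 1/4 · 0.0625 = 0.015625; with total 0.034389.
Therefore the posterior P(box A | data) = (0.0098354) / (0.034389) = 0.286.

0.2860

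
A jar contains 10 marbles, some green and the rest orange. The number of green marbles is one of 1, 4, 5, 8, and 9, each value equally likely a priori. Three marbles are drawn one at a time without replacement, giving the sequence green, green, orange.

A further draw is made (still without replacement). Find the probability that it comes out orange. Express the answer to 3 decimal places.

Compute the likelihood of the observed sequence for each case: P(data | r = 1) = (1/10)(0/9) = 0; P(data | r = 4) = (4/10)(3/9)(6/8) = 1/10; P(data | r = 5) = (5/10)(4/9)(5/8) = 5/36; P(data | r = 8) = (8/10)(7/9)(2/8) = 7/45; P(data | r = 9) = (9/10)(8/9)(1/8) = 1/10.
Multiplying each by its prior: 1/5 · 0 = 0, 1/5 · 1/10 = 1/50, 1/5 · 5/36 = 1/36, 1/5 · 7/45 = 7/225, 1/5 · 1/10 = 1/50; summing to 89/900.
Normalising, the posterior is P(r = 1 | data) = 0, P(r = 4 | data) = 18/89, P(r = 5 | data) = 25/89, P(r = 8 | data) = 28/89, P(r = 9 | data) = 18/89.
Averaging over the posterior, P(orange next | data) = (5/7)(18/89) + (4/7)(25/89) + (1/7)(28/89) + (0)(18/89) = 218/623.

0.350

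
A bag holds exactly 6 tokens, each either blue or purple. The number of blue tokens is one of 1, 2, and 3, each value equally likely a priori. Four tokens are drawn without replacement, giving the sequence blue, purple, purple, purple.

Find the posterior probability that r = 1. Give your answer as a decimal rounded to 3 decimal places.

0.476

For each hypothesis, P(data | H) works out to: P(data | r = 1) = (1/6)(5/5)(4/4)(3/3) = 1/6; P(data | r = 2) = (2/6)(4/5)(3/4)(2/3) = 2/15; P(data | r = 3) = (3/6)(3/5)(2/4)(1/3) = 1/20.
Weighting by the prior gives 1/3 · 1/6 = 1/18, 1/3 · 2/15 = 2/45, 1/3 · 1/20 = 1/60; summing to 7/60.
Therefore the posterior P(r = 1 | data) = (1/18) / (7/60) = 10/21.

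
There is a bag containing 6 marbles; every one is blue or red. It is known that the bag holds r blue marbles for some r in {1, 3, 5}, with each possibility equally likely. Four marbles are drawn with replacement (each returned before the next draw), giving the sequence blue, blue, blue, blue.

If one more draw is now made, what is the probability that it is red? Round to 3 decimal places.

0.206

For each hypothesis, P(data | H) works out to: P(data | r = 1) = (1/6)(1/6)(1/6)(1/6) = 0.0007716; P(data | r = 3) = (3/6)(3/6)(3/6)(3/6) = 0.0625; P(data | r = 5) = (5/6)(5/6)(5/6)(5/6) = 0.48225.
Weighting by the prior gives 1/3 · 0.0007716 = 0.0002572, 1/3 · 0.0625 = 0.020833, 1/3 · 0.48225 = 0.16075; summing to 0.18184.
The posterior is then P(r = 1 | data) = 0.0014144, P(r = 3 | data) = 0.11457, P(r = 5 | data) = 0.88402.
Averaging over the posterior, P(red next | data) = (5/6)(0.0014144) + (1/2)(0.11457) + (1/6)(0.88402) = 0.2058.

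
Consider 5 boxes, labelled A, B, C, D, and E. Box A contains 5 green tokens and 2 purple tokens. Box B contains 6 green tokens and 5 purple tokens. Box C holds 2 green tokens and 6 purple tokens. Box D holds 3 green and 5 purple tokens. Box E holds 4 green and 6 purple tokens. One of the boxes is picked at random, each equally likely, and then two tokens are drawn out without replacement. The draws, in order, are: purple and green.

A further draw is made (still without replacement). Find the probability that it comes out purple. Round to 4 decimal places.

Compute the likelihood of the observed sequence for each case: P(data | box A) = (2/7)(5/6) = 0.2381; P(data | box B) = (5/11)(6/10) = 0.27273; P(data | box C) = (6/8)(2/7) = 0.21429; P(data | box D) = (5/8)(3/7) = 0.26786; P(data | box E) = (6/10)(4/9) = 0.26667.
Multiplying each by its prior: 1/5 · 0.2381 = 0.047619, 1/5 · 0.27273 = 0.054545, 1/5 · 0.21429 = 0.042857, 1/5 · 0.26786 = 0.053571, 1/5 · 0.26667 = 0.053333; these sum to 0.25193.
Dividing through by the total gives posterior P(box A | data) = 0.18902, P(box B | data) = 0.21651, P(box C | data) = 0.17012, P(box D | data) = 0.21265, P(box E | data) = 0.2117.
So P(purple next | data) = Σ P(purple next | H) P(H | data) = (1/5)(0.18902) + (4/9)(0.21651) + (5/6)(0.17012) + (2/3)(0.21265) + (5/8)(0.2117) = 0.54988.

0.5499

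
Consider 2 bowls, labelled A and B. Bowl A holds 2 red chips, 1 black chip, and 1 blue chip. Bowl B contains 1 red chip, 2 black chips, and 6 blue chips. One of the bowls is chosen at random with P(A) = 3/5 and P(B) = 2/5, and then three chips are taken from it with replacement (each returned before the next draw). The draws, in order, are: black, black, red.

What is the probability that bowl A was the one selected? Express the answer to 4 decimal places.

The likelihood of the observed sequence under each hypothesis: P(data | bowl A) = (1/4)(1/4)(2/4) = 0.03125; P(data | bowl B) = (2/9)(2/9)(1/9) = 0.005487.
Multiplying each by its prior: 3/5 · 0.03125 = 0.01875, 2/5 · 0.005487 = 0.0021948; with total 0.020945.
Hence P(bowl A | data) = (0.01875) / (0.020945) = 0.89521.

0.8952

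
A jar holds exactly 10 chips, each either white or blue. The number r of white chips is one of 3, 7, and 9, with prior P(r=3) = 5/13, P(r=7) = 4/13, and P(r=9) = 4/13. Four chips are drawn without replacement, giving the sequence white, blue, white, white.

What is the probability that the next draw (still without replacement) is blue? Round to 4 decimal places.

0.2212

Under each hypothesis, the probability of the observed sequence is: P(data | r = 3) = (3/10)(7/9)(2/8)(1/7) = 0.0083333; P(data | r = 7) = (7/10)(3/9)(6/8)(5/7) = 0.125; P(data | r = 9) = (9/10)(1/9)(8/8)(7/7) = 0.1.
Multiplying each by its prior: 5/13 · 0.0083333 = 0.0032051, 4/13 · 0.125 = 0.038462, 4/13 · 0.1 = 0.030769; these sum to 0.072436.
The posterior is then P(r = 3 | data) = 0.044248, P(r = 7 | data) = 0.53097, P(r = 9 | data) = 0.42478.
So P(blue next | data) = Σ P(blue next | H) P(H | data) = (1)(0.044248) + (1/3)(0.53097) + (0)(0.42478) = 0.22124.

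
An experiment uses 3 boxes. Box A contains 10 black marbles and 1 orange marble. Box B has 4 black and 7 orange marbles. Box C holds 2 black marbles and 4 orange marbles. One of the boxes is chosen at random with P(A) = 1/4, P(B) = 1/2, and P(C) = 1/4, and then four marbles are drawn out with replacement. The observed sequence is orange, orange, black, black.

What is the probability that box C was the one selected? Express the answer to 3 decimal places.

For each hypothesis, P(data | H) works out to: P(data | box A) = (1/11)(1/11)(10/11)(10/11) = 0.0068301; P(data | box B) = (7/11)(7/11)(4/11)(4/11) = 0.053548; P(data | box C) = (4/6)(4/6)(2/6)(2/6) = 0.049383.
The prior-weighted likelihoods are 1/4 · 0.0068301 = 0.0017075, 1/2 · 0.053548 = 0.026774, 1/4 · 0.049383 = 0.012346; with total 0.040827.
By Bayes' rule, P(box C | data) = (0.012346) / (0.040827) = 0.30239.

0.302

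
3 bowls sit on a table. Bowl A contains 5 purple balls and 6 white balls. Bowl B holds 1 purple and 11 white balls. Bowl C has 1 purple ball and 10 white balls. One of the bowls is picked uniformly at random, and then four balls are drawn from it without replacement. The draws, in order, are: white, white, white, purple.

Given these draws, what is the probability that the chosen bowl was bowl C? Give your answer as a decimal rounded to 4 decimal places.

For each hypothesis, P(data | H) works out to: P(data | bowl A) = (6/11)(5/10)(4/9)(5/8) = 5/66; P(data | bowl B) = (11/12)(10/11)(9/10)(1/9) = 1/12; P(data | bowl C) = (10/11)(9/10)(8/9)(1/8) = 1/11.
Multiplying each by its prior: 1/3 · 5/66 = 5/198, 1/3 · 1/12 = 1/36, 1/3 · 1/11 = 1/33; these sum to 1/12.
By Bayes' rule, P(bowl C | data) = (1/33) / (1/12) = 4/11.

0.3636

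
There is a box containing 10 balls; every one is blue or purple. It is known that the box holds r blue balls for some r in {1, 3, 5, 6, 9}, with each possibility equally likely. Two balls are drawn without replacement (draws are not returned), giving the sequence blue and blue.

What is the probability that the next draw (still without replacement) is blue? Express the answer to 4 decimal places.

The likelihood of the observed sequence under each hypothesis: P(data | r = 1) = (1/10)(0/9) = 0; P(data | r = 3) = (3/10)(2/9) = 1/15; P(data | r = 5) = (5/10)(4/9) = 2/9; P(data | r = 6) = (6/10)(5/9) = 1/3; P(data | r = 9) = (9/10)(8/9) = 4/5.
The prior-weighted likelihoods are 1/5 · 0 = 0, 1/5 · 1/15 = 1/75, 1/5 · 2/9 = 2/45, 1/5 · 1/3 = 1/15, 1/5 · 4/5 = 4/25; with total 64/225.
The posterior is then P(r = 1 | data) = 0, P(r = 3 | data) = 3/64, P(r = 5 | data) = 5/32, P(r = 6 | data) = 15/64, P(r = 9 | data) = 9/16.
The predictive probability is P(blue next | data) = (1/8)(3/64) + (3/8)(5/32) + (1/2)(15/64) + (7/8)(9/16) = 345/512.

0.6738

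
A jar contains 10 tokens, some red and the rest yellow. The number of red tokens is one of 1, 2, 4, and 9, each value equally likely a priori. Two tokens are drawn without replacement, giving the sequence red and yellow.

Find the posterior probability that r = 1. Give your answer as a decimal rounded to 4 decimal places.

For each hypothesis, P(data | H) works out to: P(data | r = 1) = (1/10)(9/9) = 1/10; P(data | r = 2) = (2/10)(8/9) = 8/45; P(data | r = 4) = (4/10)(6/9) = 4/15; P(data | r = 9) = (9/10)(1/9) = 1/10.
Weighting by the prior gives 1/4 · 1/10 = 1/40, 1/4 · 8/45 = 2/45, 1/4 · 4/15 = 1/15, 1/4 · 1/10 = 1/40; with total 29/180.
By Bayes' rule, P(r = 1 | data) = (1/40) / (29/180) = 9/58.

0.1552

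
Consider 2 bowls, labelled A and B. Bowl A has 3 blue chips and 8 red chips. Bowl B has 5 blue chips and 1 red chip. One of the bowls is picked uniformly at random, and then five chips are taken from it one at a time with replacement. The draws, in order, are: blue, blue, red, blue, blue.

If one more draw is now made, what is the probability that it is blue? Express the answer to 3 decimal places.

0.807

For each hypothesis, P(data | H) works out to: P(data | bowl A) = (3/11)(3/11)(8/11)(3/11)(3/11) = 0.0040236; P(data | bowl B) = (5/6)(5/6)(1/6)(5/6)(5/6) = 0.080376.
The prior-weighted likelihoods are 1/2 · 0.0040236 = 0.0020118, 1/2 · 0.080376 = 0.040188; summing to 0.0422.
Dividing through by the total gives posterior P(bowl A | data) = 0.047673, P(bowl B | data) = 0.95233.
So P(blue next | data) = Σ P(blue next | H) P(H | data) = (3/11)(0.047673) + (5/6)(0.95233) = 0.80661.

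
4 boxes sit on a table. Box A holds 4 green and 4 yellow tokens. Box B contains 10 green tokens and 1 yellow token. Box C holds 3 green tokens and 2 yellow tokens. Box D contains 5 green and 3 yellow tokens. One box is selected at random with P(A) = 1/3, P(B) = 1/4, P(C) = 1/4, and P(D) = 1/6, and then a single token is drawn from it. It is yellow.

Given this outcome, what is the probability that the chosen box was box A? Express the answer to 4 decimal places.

Under each hypothesis, the probability of this draw is: P(data | box A) = (4/8) = 0.5; P(data | box B) = (1/11) = 0.090909; P(data | box C) = (2/5) = 0.4; P(data | box D) = (3/8) = 0.375.
Multiplying each by its prior: 1/3 · 0.5 = 0.16667, 1/4 · 0.090909 = 0.022727, 1/4 · 0.4 = 0.1, 1/6 · 0.375 = 0.0625; with total 0.35189.
Hence P(box A | data) = (0.16667) / (0.35189) = 0.47363.

0.4736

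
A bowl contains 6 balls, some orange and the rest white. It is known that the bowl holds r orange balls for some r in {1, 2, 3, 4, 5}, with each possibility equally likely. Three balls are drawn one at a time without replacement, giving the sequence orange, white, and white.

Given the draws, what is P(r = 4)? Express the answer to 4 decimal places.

For each hypothesis, P(data | H) works out to: P(data | r = 1) = (1/6)(5/5)(4/4) = 1/6; P(data | r = 2) = (2/6)(4/5)(3/4) = 1/5; P(data | r = 3) = (3/6)(3/5)(2/4) = 3/20; P(data | r = 4) = (4/6)(2/5)(1/4) = 1/15; P(data | r = 5) = (5/6)(1/5)(0/4) = 0.
Multiplying each by its prior: 1/5 · 1/6 = 1/30, 1/5 · 1/5 = 1/25, 1/5 · 3/20 = 3/100, 1/5 · 1/15 = 1/75, 1/5 · 0 = 0; summing to 7/60.
Hence P(r = 4 | data) = (1/75) / (7/60) = 4/35.

0.1143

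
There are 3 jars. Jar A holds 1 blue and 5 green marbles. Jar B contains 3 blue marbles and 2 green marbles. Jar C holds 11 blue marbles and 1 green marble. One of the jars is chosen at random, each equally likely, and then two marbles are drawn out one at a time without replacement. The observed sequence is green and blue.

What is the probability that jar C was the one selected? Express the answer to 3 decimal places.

Compute the likelihood of the observed sequence for each case: P(data | jar A) = (5/6)(1/5) = 1/6; P(data | jar B) = (2/5)(3/4) = 3/10; P(data | jar C) = (1/12)(11/11) = 1/12.
Multiplying each by its prior: 1/3 · 1/6 = 1/18, 1/3 · 3/10 = 1/10, 1/3 · 1/12 = 1/36; these sum to 11/60.
So P(jar C | data) = (1/36) / (11/60) = 5/33.

0.152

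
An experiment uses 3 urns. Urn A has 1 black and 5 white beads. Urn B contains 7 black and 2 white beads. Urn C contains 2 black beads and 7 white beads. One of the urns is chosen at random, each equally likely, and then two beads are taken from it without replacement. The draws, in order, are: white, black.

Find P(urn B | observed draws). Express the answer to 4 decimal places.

The likelihood of the observed sequence under each hypothesis: P(data | urn A) = (5/6)(1/5) = 1/6; P(data | urn B) = (2/9)(7/8) = 7/36; P(data | urn C) = (7/9)(2/8) = 7/36.
The prior-weighted likelihoods are 1/3 · 1/6 = 1/18, 1/3 · 7/36 = 7/108, 1/3 · 7/36 = 7/108; summing to 5/27.
Therefore the posterior P(urn B | data) = (7/108) / (5/27) = 7/20.

0.3500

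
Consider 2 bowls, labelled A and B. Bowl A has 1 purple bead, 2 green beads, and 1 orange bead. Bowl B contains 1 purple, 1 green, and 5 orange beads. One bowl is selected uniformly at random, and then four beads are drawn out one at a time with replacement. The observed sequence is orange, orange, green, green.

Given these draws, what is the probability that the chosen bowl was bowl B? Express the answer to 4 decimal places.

0.3999

Compute the likelihood of the observed sequence for each case: P(data | bowl A) = (1/4)(1/4)(2/4)(2/4) = 0.015625; P(data | bowl B) = (5/7)(5/7)(1/7)(1/7) = 0.010412.
Multiplying each by its prior: 1/2 · 0.015625 = 0.0078125, 1/2 · 0.010412 = 0.0052062; with total 0.013019.
So P(bowl B | data) = (0.0052062) / (0.013019) = 0.3999.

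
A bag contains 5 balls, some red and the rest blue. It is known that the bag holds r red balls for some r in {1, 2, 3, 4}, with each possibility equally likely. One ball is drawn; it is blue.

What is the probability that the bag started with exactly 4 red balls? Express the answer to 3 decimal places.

For each hypothesis, P(data | H) works out to: P(data | r = 1) = (4/5) = 4/5; P(data | r = 2) = (3/5) = 3/5; P(data | r = 3) = (2/5) = 2/5; P(data | r = 4) = (1/5) = 1/5.
Multiplying each by its prior: 1/4 · 4/5 = 1/5, 1/4 · 3/5 = 3/20, 1/4 · 2/5 = 1/10, 1/4 · 1/5 = 1/20; summing to 1/2.
Hence P(r = 4 | data) = (1/20) / (1/2) = 1/10.

0.100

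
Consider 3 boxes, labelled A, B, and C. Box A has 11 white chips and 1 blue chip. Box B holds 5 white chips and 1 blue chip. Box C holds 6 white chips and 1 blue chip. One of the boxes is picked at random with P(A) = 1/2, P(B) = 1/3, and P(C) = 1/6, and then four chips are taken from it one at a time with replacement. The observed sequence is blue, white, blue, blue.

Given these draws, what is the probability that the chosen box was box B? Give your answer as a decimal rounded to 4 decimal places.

Compute the likelihood of the observed sequence for each case: P(data | box A) = (1/12)(11/12)(1/12)(1/12) = 0.00053048; P(data | box B) = (1/6)(5/6)(1/6)(1/6) = 0.003858; P(data | box C) = (1/7)(6/7)(1/7)(1/7) = 0.002499.
Multiplying each by its prior: 1/2 · 0.00053048 = 0.00026524, 1/3 · 0.003858 = 0.001286, 1/6 · 0.002499 = 0.00041649; with total 0.0019677.
Therefore the posterior P(box B | data) = (0.001286) / (0.0019677) = 0.65355.

0.6535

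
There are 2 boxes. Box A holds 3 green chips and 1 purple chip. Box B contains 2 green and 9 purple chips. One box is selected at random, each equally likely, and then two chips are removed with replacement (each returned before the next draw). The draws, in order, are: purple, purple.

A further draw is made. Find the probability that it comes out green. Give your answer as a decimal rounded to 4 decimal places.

Under each hypothesis, the probability of the observed sequence is: P(data | box A) = (1/4)(1/4) = 0.0625; P(data | box B) = (9/11)(9/11) = 0.66942.
Weighting by the prior gives 1/2 · 0.0625 = 0.03125, 1/2 · 0.66942 = 0.33471; these sum to 0.36596.
The posterior is then P(box A | data) = 0.085392, P(box B | data) = 0.91461.
So P(green next | data) = Σ P(green next | H) P(H | data) = (3/4)(0.085392) + (2/11)(0.91461) = 0.23034.

0.2303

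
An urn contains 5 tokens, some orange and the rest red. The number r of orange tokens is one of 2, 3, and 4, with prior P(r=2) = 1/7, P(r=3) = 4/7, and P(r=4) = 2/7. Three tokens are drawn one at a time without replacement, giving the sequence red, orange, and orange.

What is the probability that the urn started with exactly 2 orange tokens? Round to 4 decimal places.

For each hypothesis, P(data | H) works out to: P(data | r = 2) = (3/5)(2/4)(1/3) = 1/10; P(data | r = 3) = (2/5)(3/4)(2/3) = 1/5; P(data | r = 4) = (1/5)(4/4)(3/3) = 1/5.
Multiplying each by its prior: 1/7 · 1/10 = 1/70, 4/7 · 1/5 = 4/35, 2/7 · 1/5 = 2/35; summing to 13/70.
Hence P(r = 2 | data) = (1/70) / (13/70) = 1/13.

0.0769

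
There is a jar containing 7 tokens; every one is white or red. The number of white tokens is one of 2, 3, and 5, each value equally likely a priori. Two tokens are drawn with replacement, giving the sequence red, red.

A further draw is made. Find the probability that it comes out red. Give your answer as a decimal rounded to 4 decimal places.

For each hypothesis, P(data | H) works out to: P(data | r = 2) = (5/7)(5/7) = 25/49; P(data | r = 3) = (4/7)(4/7) = 16/49; P(data | r = 5) = (2/7)(2/7) = 4/49.
The prior-weighted likelihoods are 1/3 · 25/49 = 25/147, 1/3 · 16/49 = 16/147, 1/3 · 4/49 = 4/147; with total 15/49.
Dividing through by the total gives posterior P(r = 2 | data) = 5/9, P(r = 3 | data) = 16/45, P(r = 5 | data) = 4/45.
Averaging over the posterior, P(red next | data) = (5/7)(5/9) + (4/7)(16/45) + (2/7)(4/45) = 197/315.

0.6254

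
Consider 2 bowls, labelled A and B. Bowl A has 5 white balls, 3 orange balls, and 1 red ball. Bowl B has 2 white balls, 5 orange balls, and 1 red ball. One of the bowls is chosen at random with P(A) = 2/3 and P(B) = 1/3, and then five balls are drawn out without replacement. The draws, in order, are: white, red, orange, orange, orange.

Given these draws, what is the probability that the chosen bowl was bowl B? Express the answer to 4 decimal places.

Under each hypothesis, the probability of the observed sequence is: P(data | bowl A) = (5/9)(1/8)(3/7)(2/6)(1/5) = 0.0019841; P(data | bowl B) = (2/8)(1/7)(5/6)(4/5)(3/4) = 0.017857.
Weighting by the prior gives 2/3 · 0.0019841 = 0.0013228, 1/3 · 0.017857 = 0.0059524; with total 0.0072751.
So P(bowl B | data) = (0.0059524) / (0.0072751) = 0.81818.

0.8182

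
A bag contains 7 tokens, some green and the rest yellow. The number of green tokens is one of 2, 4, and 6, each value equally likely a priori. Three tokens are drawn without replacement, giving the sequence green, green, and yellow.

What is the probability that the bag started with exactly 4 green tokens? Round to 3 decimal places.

0.474

Under each hypothesis, the probability of the observed sequence is: P(data | r = 2) = (2/7)(1/6)(5/5) = 1/21; P(data | r = 4) = (4/7)(3/6)(3/5) = 6/35; P(data | r = 6) = (6/7)(5/6)(1/5) = 1/7.
Multiplying each by its prior: 1/3 · 1/21 = 1/63, 1/3 · 6/35 = 2/35, 1/3 · 1/7 = 1/21; with total 38/315.
Therefore the posterior P(r = 4 | data) = (2/35) / (38/315) = 9/19.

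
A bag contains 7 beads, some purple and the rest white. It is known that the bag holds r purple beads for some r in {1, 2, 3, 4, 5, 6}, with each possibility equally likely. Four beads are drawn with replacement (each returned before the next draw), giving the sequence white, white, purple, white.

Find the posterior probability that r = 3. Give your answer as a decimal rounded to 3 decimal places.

Under each hypothesis, the probability of the observed sequence is: P(data | r = 1) = (6/7)(6/7)(1/7)(6/7) = 0.089963; P(data | r = 2) = (5/7)(5/7)(2/7)(5/7) = 0.10412; P(data | r = 3) = (4/7)(4/7)(3/7)(4/7) = 0.079967; P(data | r = 4) = (3/7)(3/7)(4/7)(3/7) = 0.044981; P(data | r = 5) = (2/7)(2/7)(5/7)(2/7) = 0.01666; P(data | r = 6) = (1/7)(1/7)(6/7)(1/7) = 0.002499.
The prior-weighted likelihoods are 1/6 · 0.089963 = 0.014994, 1/6 · 0.10412 = 0.017354, 1/6 · 0.079967 = 0.013328, 1/6 · 0.044981 = 0.0074969, 1/6 · 0.01666 = 0.0027766, 1/6 · 0.002499 = 0.00041649; summing to 0.056365.
So P(r = 3 | data) = (0.013328) / (0.056365) = 0.23645.

0.236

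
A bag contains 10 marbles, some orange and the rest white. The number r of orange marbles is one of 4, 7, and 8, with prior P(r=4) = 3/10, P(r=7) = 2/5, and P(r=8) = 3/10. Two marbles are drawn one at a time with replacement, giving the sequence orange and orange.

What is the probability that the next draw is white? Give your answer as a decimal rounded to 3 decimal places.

Compute the likelihood of the observed sequence for each case: P(data | r = 4) = (4/10)(4/10) = 4/25; P(data | r = 7) = (7/10)(7/10) = 49/100; P(data | r = 8) = (8/10)(8/10) = 16/25.
Weighting by the prior gives 3/10 · 4/25 = 6/125, 2/5 · 49/100 = 49/250, 3/10 · 16/25 = 24/125; these sum to 109/250.
Dividing through by the total gives posterior P(r = 4 | data) = 12/109, P(r = 7 | data) = 49/109, P(r = 8 | data) = 48/109.
The predictive probability is P(white next | data) = (3/5)(12/109) + (3/10)(49/109) + (1/5)(48/109) = 63/218.

0.289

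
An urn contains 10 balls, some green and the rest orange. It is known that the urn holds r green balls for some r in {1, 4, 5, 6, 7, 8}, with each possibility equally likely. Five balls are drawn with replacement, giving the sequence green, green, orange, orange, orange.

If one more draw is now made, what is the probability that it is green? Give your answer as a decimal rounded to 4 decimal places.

The likelihood of the observed sequence under each hypothesis: P(data | r = 1) = (1/10)(1/10)(9/10)(9/10)(9/10) = 0.00729; P(data | r = 4) = (4/10)(4/10)(6/10)(6/10)(6/10) = 0.03456; P(data | r = 5) = (5/10)(5/10)(5/10)(5/10)(5/10) = 0.03125; P(data | r = 6) = (6/10)(6/10)(4/10)(4/10)(4/10) = 0.02304; P(data | r = 7) = (7/10)(7/10)(3/10)(3/10)(3/10) = 0.01323; P(data | r = 8) = (8/10)(8/10)(2/10)(2/10)(2/10) = 0.00512.
Weighting by the prior gives 1/6 · 0.00729 = 0.001215, 1/6 · 0.03456 = 0.00576, 1/6 · 0.03125 = 0.0052083, 1/6 · 0.02304 = 0.00384, 1/6 · 0.01323 = 0.002205, 1/6 · 0.00512 = 0.00085333; with total 0.019082.
Normalising, the posterior is P(r = 1 | data) = 0.063674, P(r = 4 | data) = 0.30186, P(r = 5 | data) = 0.27295, P(r = 6 | data) = 0.20124, P(r = 7 | data) = 0.11556, P(r = 8 | data) = 0.04472.
So P(green next | data) = Σ P(green next | H) P(H | data) = (1/10)(0.063674) + (2/5)(0.30186) + (1/2)(0.27295) + (3/5)(0.20124) + (7/10)(0.11556) + (4/5)(0.04472) = 0.501.

0.5010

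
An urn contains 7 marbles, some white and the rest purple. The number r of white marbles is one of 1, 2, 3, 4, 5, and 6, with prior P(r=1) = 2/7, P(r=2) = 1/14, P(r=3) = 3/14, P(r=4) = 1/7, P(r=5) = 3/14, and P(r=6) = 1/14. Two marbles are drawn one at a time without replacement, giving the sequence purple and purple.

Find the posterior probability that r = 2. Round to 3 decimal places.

Under each hypothesis, the probability of the observed sequence is: P(data | r = 1) = (6/7)(5/6) = 5/7; P(data | r = 2) = (5/7)(4/6) = 10/21; P(data | r = 3) = (4/7)(3/6) = 2/7; P(data | r = 4) = (3/7)(2/6) = 1/7; P(data | r = 5) = (2/7)(1/6) = 1/21; P(data | r = 6) = (1/7)(0/6) = 0.
The prior-weighted likelihoods are 2/7 · 5/7 = 10/49, 1/14 · 10/21 = 5/147, 3/14 · 2/7 = 3/49, 1/7 · 1/7 = 1/49, 3/14 · 1/21 = 1/98, 1/14 · 0 = 0; summing to 97/294.
Therefore the posterior P(r = 2 | data) = (5/147) / (97/294) = 10/97.

0.103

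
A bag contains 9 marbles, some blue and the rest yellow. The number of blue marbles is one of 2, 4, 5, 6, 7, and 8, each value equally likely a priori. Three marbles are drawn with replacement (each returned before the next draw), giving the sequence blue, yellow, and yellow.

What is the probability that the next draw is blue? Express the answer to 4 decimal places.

The likelihood of the observed sequence under each hypothesis: P(data | r = 2) = (2/9)(7/9)(7/9) = 0.13443; P(data | r = 4) = (4/9)(5/9)(5/9) = 0.13717; P(data | r = 5) = (5/9)(4/9)(4/9) = 0.10974; P(data | r = 6) = (6/9)(3/9)(3/9) = 0.074074; P(data | r = 7) = (7/9)(2/9)(2/9) = 0.038409; P(data | r = 8) = (8/9)(1/9)(1/9) = 0.010974.
Multiplying each by its prior: 1/6 · 0.13443 = 0.022405, 1/6 · 0.13717 = 0.022862, 1/6 · 0.10974 = 0.01829, 1/6 · 0.074074 = 0.012346, 1/6 · 0.038409 = 0.0064015, 1/6 · 0.010974 = 0.001829; with total 0.084134.
Normalising, the posterior is P(r = 2 | data) = 0.2663, P(r = 4 | data) = 0.27174, P(r = 5 | data) = 0.21739, P(r = 6 | data) = 0.14674, P(r = 7 | data) = 0.076087, P(r = 8 | data) = 0.021739.
So P(blue next | data) = Σ P(blue next | H) P(H | data) = (2/9)(0.2663) + (4/9)(0.27174) + (5/9)(0.21739) + (2/3)(0.14674) + (7/9)(0.076087) + (8/9)(0.021739) = 0.47705.

0.4771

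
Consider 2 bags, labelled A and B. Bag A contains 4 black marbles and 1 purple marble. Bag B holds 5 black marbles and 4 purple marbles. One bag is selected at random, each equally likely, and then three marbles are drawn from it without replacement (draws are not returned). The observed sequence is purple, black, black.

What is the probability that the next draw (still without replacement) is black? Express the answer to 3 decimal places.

0.779

The likelihood of the observed sequence under each hypothesis: P(data | bag A) = (1/5)(4/4)(3/3) = 1/5; P(data | bag B) = (4/9)(5/8)(4/7) = 10/63.
The prior-weighted likelihoods are 1/2 · 1/5 = 1/10, 1/2 · 10/63 = 5/63; summing to 113/630.
Dividing through by the total gives posterior P(bag A | data) = 63/113, P(bag B | data) = 50/113.
The predictive probability is P(black next | data) = (1)(63/113) + (1/2)(50/113) = 88/113.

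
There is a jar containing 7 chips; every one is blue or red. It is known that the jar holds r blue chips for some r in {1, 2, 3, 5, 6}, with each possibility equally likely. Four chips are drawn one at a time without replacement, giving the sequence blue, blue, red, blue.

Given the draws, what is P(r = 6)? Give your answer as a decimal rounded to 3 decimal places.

0.455

Compute the likelihood of the observed sequence for each case: P(data | r = 1) = (1/7)(0/6) = 0; P(data | r = 2) = (2/7)(1/6)(5/5)(0/4) = 0; P(data | r = 3) = (3/7)(2/6)(4/5)(1/4) = 1/35; P(data | r = 5) = (5/7)(4/6)(2/5)(3/4) = 1/7; P(data | r = 6) = (6/7)(5/6)(1/5)(4/4) = 1/7.
Multiplying each by its prior: 1/5 · 0 = 0, 1/5 · 0 = 0, 1/5 · 1/35 = 1/175, 1/5 · 1/7 = 1/35, 1/5 · 1/7 = 1/35; summing to 11/175.
So P(r = 6 | data) = (1/35) / (11/175) = 5/11.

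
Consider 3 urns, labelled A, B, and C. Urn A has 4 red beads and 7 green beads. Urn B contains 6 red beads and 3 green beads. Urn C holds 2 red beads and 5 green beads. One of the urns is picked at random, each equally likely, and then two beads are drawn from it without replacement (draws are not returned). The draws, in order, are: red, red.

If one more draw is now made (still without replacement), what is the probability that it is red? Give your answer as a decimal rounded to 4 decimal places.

0.4575

Compute the likelihood of the observed sequence for each case: P(data | urn A) = (4/11)(3/10) = 0.10909; P(data | urn B) = (6/9)(5/8) = 0.41667; P(data | urn C) = (2/7)(1/6) = 0.047619.
Multiplying each by its prior: 1/3 · 0.10909 = 0.036364, 1/3 · 0.41667 = 0.13889, 1/3 · 0.047619 = 0.015873; these sum to 0.19113.
The posterior is then P(urn A | data) = 0.19026, P(urn B | data) = 0.72669, P(urn C | data) = 0.08305.
The predictive probability is P(red next | data) = (2/9)(0.19026) + (4/7)(0.72669) + (0)(0.08305) = 0.45753.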